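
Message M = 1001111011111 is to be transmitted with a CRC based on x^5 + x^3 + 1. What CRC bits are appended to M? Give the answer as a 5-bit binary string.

01110

Append 5 zeros: 100111101111100000. Divide by 101001 (XOR where the leading bit is 1):
  pos 0: 100111 XOR 101001 = 001110
  pos 2: 111010 XOR 101001 = 010011
  pos 3: 100111 XOR 101001 = 001110
  pos 5: 111011 XOR 101001 = 010010
  pos 6: 100101 XOR 101001 = 001100
  pos 8: 110010 XOR 101001 = 011011
  pos 9: 110110 XOR 101001 = 011111
  pos 10: 111110 XOR 101001 = 010111
  pos 11: 101110 XOR 101001 = 000111
Remainder (last 5 bits) = 01110. This is the CRC / FCS.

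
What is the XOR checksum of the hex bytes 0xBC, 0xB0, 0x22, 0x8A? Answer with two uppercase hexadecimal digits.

XOR the bytes together:
  start with 0xBC
  0xBC ⊕ 0xB0 = 0x0C
  0x0C ⊕ 0x22 = 0x2E
  0x2E ⊕ 0x8A = 0xA4

A4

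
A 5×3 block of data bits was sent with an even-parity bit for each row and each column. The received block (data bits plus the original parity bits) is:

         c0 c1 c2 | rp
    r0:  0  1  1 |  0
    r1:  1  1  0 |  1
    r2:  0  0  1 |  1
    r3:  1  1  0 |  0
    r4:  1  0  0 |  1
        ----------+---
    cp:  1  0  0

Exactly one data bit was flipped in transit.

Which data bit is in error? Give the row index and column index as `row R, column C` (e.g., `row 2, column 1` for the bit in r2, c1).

Recompute each row's even parity and compare to rp:
  r0: data parity 0, sent rp 0 → ok
  r1: data parity 0, sent rp 1 → mismatch
  r2: data parity 1, sent rp 1 → ok
  r3: data parity 0, sent rp 0 → ok
  r4: data parity 1, sent rp 1 → ok
Recompute each column's even parity and compare to cp:
  c0: data parity 1, sent cp 1 → ok
  c1: data parity 1, sent cp 0 → mismatch
  c2: data parity 0, sent cp 0 → ok
Exactly one row (r1) and one column (c1) fail → the flipped bit is at their intersection.

row 1, column 1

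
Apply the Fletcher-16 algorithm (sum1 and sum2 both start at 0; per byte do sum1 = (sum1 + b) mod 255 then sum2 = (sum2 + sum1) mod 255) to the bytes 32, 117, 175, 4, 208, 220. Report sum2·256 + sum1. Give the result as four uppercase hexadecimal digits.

Running sums (mod 255):
  after byte 0 (32): sum1=32, sum2=32
  after byte 1 (117): sum1=149, sum2=181
  after byte 2 (175): sum1=69, sum2=250
  after byte 3 (4): sum1=73, sum2=68
  after byte 4 (208): sum1=26, sum2=94
  after byte 5 (220): sum1=246, sum2=85
Checksum = sum2·256 + sum1 = 85·256 + 246 = 22006 = 0x55F6.

55F6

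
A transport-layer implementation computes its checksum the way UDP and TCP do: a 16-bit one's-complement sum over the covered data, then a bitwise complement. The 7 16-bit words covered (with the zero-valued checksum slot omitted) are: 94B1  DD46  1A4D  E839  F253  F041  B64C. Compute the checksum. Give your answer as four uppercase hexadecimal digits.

One's-complement addition (fold any carry out of bit 15 back into bit 0):
  0x94B1 + 0xDD46 = 0x171F7 → wrap carry → 0x71F8
  0x71F8 + 0x1A4D = 0x08C45
  0x8C45 + 0xE839 = 0x1747E → wrap carry → 0x747F
  0x747F + 0xF253 = 0x166D2 → wrap carry → 0x66D3
  0x66D3 + 0xF041 = 0x15714 → wrap carry → 0x5715
  0x5715 + 0xB64C = 0x10D61 → wrap carry → 0x0D62
One's-complement sum = 0x0D62.
Checksum = ~0x0D62 & 0xFFFF = 0xF29D.

F29D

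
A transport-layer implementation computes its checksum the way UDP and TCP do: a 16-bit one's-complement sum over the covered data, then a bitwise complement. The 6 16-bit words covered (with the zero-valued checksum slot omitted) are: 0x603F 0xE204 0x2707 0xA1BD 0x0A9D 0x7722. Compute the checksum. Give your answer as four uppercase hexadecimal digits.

One's-complement addition (fold any carry out of bit 15 back into bit 0):
  0x603F + 0xE204 = 0x14243 → wrap carry → 0x4244
  0x4244 + 0x2707 = 0x0694B
  0x694B + 0xA1BD = 0x10B08 → wrap carry → 0x0B09
  0x0B09 + 0x0A9D = 0x015A6
  0x15A6 + 0x7722 = 0x08CC8
One's-complement sum = 0x8CC8.
Checksum = ~0x8CC8 & 0xFFFF = 0x7337.

7337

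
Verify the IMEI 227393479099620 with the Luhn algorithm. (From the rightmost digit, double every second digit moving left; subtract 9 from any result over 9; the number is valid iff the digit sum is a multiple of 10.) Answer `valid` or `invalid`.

valid

From the right, keep odd positions and double even positions (subtract 9 from any doubled value over 9):
  doubled (positions 2,4,...): 4 9 0 5 6 6 4 → sum 34
  kept (positions 1,3,...): 0 6 9 9 4 9 7 2 → sum 46
Total = 80.
80 mod 10 = 0, so the number is valid.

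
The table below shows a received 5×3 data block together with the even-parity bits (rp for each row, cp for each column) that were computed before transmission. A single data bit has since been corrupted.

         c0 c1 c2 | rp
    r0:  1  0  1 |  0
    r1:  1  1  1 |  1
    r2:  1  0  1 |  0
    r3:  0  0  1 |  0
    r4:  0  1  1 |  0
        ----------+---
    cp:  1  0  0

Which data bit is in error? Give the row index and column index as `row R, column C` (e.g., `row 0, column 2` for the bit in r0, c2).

row 3, column 2

Recompute each row's even parity and compare to rp:
  r0: data parity 0, sent rp 0 → ok
  r1: data parity 1, sent rp 1 → ok
  r2: data parity 0, sent rp 0 → ok
  r3: data parity 1, sent rp 0 → mismatch
  r4: data parity 0, sent rp 0 → ok
Recompute each column's even parity and compare to cp:
  c0: data parity 1, sent cp 1 → ok
  c1: data parity 0, sent cp 0 → ok
  c2: data parity 1, sent cp 0 → mismatch
Exactly one row (r3) and one column (c2) fail → the flipped bit is at their intersection.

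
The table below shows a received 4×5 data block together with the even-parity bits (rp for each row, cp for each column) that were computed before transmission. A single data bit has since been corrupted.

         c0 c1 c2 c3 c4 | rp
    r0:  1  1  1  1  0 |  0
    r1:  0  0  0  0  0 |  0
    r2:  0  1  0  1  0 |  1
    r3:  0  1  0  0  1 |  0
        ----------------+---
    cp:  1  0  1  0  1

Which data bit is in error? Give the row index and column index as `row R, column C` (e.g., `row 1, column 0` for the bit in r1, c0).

Recompute each row's even parity and compare to rp:
  r0: data parity 0, sent rp 0 → ok
  r1: data parity 0, sent rp 0 → ok
  r2: data parity 0, sent rp 1 → mismatch
  r3: data parity 0, sent rp 0 → ok
Recompute each column's even parity and compare to cp:
  c0: data parity 1, sent cp 1 → ok
  c1: data parity 1, sent cp 0 → mismatch
  c2: data parity 1, sent cp 1 → ok
  c3: data parity 0, sent cp 0 → ok
  c4: data parity 1, sent cp 1 → ok
Exactly one row (r2) and one column (c1) fail → the flipped bit is at their intersection.

row 2, column 1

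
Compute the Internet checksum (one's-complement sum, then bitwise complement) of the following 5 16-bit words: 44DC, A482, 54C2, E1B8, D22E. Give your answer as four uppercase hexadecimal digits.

0DF7

One's-complement addition (fold any carry out of bit 15 back into bit 0):
  0x44DC + 0xA482 = 0x0E95E
  0xE95E + 0x54C2 = 0x13E20 → wrap carry → 0x3E21
  0x3E21 + 0xE1B8 = 0x11FD9 → wrap carry → 0x1FDA
  0x1FDA + 0xD22E = 0x0F208
One's-complement sum = 0xF208.
Checksum = ~0xF208 & 0xFFFF = 0x0DF7.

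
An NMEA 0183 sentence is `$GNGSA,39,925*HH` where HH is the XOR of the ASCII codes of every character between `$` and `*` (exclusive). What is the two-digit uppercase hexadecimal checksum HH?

68

XOR the ASCII codes of the payload characters:
  'G' = 0x47 → acc = 0x47
  'N' = 0x4E → acc = 0x09
  'G' = 0x47 → acc = 0x4E
  'S' = 0x53 → acc = 0x1D
  'A' = 0x41 → acc = 0x5C
  ',' = 0x2C → acc = 0x70
  '3' = 0x33 → acc = 0x43
  '9' = 0x39 → acc = 0x7A
  ',' = 0x2C → acc = 0x56
  '9' = 0x39 → acc = 0x6F
  '2' = 0x32 → acc = 0x5D
  '5' = 0x35 → acc = 0x68
Checksum = 0x68.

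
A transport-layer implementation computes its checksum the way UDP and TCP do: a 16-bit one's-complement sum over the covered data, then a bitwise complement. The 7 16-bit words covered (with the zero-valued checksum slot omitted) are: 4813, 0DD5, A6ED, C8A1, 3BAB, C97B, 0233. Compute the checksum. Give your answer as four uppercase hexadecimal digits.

One's-complement addition (fold any carry out of bit 15 back into bit 0):
  0x4813 + 0x0DD5 = 0x055E8
  0x55E8 + 0xA6ED = 0x0FCD5
  0xFCD5 + 0xC8A1 = 0x1C576 → wrap carry → 0xC577
  0xC577 + 0x3BAB = 0x10122 → wrap carry → 0x0123
  0x0123 + 0xC97B = 0x0CA9E
  0xCA9E + 0x0233 = 0x0CCD1
One's-complement sum = 0xCCD1.
Checksum = ~0xCCD1 & 0xFFFF = 0x332E.

332E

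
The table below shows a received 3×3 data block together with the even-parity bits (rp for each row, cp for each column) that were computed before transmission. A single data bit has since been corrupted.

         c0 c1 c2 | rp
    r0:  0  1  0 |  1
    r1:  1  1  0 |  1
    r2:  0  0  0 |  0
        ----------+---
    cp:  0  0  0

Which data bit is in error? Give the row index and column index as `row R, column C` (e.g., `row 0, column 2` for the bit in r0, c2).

row 1, column 0

Recompute each row's even parity and compare to rp:
  r0: data parity 1, sent rp 1 → ok
  r1: data parity 0, sent rp 1 → mismatch
  r2: data parity 0, sent rp 0 → ok
Recompute each column's even parity and compare to cp:
  c0: data parity 1, sent cp 0 → mismatch
  c1: data parity 0, sent cp 0 → ok
  c2: data parity 0, sent cp 0 → ok
Exactly one row (r1) and one column (c0) fail → the flipped bit is at their intersection.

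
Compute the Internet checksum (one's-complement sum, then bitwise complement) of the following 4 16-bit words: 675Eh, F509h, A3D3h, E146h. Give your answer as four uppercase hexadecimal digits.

1E7D

One's-complement addition (fold any carry out of bit 15 back into bit 0):
  0x675E + 0xF509 = 0x15C67 → wrap carry → 0x5C68
  0x5C68 + 0xA3D3 = 0x1003B → wrap carry → 0x003C
  0x003C + 0xE146 = 0x0E182
One's-complement sum = 0xE182.
Checksum = ~0xE182 & 0xFFFF = 0x1E7D.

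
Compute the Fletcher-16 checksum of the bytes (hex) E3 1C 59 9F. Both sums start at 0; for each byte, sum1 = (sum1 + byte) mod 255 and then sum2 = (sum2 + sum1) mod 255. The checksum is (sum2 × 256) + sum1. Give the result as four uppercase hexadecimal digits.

Running sums (mod 255):
  after byte 0 (E3): sum1=227, sum2=227
  after byte 1 (1C): sum1=0, sum2=227
  after byte 2 (59): sum1=89, sum2=61
  after byte 3 (9F): sum1=248, sum2=54
Checksum = sum2·256 + sum1 = 54·256 + 248 = 14072 = 0x36F8.

36F8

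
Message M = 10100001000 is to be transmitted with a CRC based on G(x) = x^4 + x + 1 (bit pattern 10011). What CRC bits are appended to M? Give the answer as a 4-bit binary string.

1101

Append 4 zeros: 101000010000000. Divide by 10011 (XOR where the leading bit is 1):
  pos 0: 10100 XOR 10011 = 00111
  pos 2: 11100 XOR 10011 = 01111
  pos 3: 11111 XOR 10011 = 01100
  pos 4: 11000 XOR 10011 = 01011
  pos 5: 10110 XOR 10011 = 00101
  pos 7: 10100 XOR 10011 = 00111
  pos 9: 11100 XOR 10011 = 01111
  pos 10: 11110 XOR 10011 = 01101
Remainder (last 4 bits) = 1101. This is the CRC / FCS.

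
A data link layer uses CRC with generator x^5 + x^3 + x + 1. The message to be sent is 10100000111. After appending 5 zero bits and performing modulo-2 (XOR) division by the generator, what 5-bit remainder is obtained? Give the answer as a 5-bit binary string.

Append 5 zeros: 1010000011100000. Divide by 101011 (XOR where the leading bit is 1):
  pos 0: 101000 XOR 101011 = 000011
  pos 4: 110011 XOR 101011 = 011000
  pos 5: 110001 XOR 101011 = 011010
  pos 6: 110100 XOR 101011 = 011111
  pos 7: 111110 XOR 101011 = 010101
  pos 8: 101010 XOR 101011 = 000001
Remainder (last 5 bits) = 00100. This is the CRC / FCS.

00100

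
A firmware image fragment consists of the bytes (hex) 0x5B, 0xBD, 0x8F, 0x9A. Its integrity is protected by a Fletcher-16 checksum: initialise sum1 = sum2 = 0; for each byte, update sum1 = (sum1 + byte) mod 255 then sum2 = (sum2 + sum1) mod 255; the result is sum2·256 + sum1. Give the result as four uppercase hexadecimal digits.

6043

Running sums (mod 255):
  after byte 0 (0x5B): sum1=91, sum2=91
  after byte 1 (0xBD): sum1=25, sum2=116
  after byte 2 (0x8F): sum1=168, sum2=29
  after byte 3 (0x9A): sum1=67, sum2=96
Checksum = sum2·256 + sum1 = 96·256 + 67 = 24643 = 0x6043.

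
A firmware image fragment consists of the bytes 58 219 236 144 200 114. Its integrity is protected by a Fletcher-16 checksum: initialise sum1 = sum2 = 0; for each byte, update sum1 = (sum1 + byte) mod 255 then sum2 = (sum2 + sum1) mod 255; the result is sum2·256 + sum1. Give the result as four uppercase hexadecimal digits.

12CE

Running sums (mod 255):
  after byte 0 (58): sum1=58, sum2=58
  after byte 1 (219): sum1=22, sum2=80
  after byte 2 (236): sum1=3, sum2=83
  after byte 3 (144): sum1=147, sum2=230
  after byte 4 (200): sum1=92, sum2=67
  after byte 5 (114): sum1=206, sum2=18
Checksum = sum2·256 + sum1 = 18·256 + 206 = 4814 = 0x12CE.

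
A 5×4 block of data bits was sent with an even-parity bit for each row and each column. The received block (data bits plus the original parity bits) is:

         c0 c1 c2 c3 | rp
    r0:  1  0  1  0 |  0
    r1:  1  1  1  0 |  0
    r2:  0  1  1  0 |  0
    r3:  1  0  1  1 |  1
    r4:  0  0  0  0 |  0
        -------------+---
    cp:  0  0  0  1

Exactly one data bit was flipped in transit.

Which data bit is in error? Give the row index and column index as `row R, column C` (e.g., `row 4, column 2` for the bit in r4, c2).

row 1, column 0

Recompute each row's even parity and compare to rp:
  r0: data parity 0, sent rp 0 → ok
  r1: data parity 1, sent rp 0 → mismatch
  r2: data parity 0, sent rp 0 → ok
  r3: data parity 1, sent rp 1 → ok
  r4: data parity 0, sent rp 0 → ok
Recompute each column's even parity and compare to cp:
  c0: data parity 1, sent cp 0 → mismatch
  c1: data parity 0, sent cp 0 → ok
  c2: data parity 0, sent cp 0 → ok
  c3: data parity 1, sent cp 1 → ok
Exactly one row (r1) and one column (c0) fail → the flipped bit is at their intersection.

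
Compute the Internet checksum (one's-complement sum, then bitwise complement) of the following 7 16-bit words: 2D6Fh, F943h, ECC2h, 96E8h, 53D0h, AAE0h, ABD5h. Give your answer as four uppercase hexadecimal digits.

One's-complement addition (fold any carry out of bit 15 back into bit 0):
  0x2D6F + 0xF943 = 0x126B2 → wrap carry → 0x26B3
  0x26B3 + 0xECC2 = 0x11375 → wrap carry → 0x1376
  0x1376 + 0x96E8 = 0x0AA5E
  0xAA5E + 0x53D0 = 0x0FE2E
  0xFE2E + 0xAAE0 = 0x1A90E → wrap carry → 0xA90F
  0xA90F + 0xABD5 = 0x154E4 → wrap carry → 0x54E5
One's-complement sum = 0x54E5.
Checksum = ~0x54E5 & 0xFFFF = 0xAB1A.

AB1A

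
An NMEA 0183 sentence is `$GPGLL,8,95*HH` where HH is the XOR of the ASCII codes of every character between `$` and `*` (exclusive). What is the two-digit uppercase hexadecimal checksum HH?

XOR the ASCII codes of the payload characters:
  'G' = 0x47 → acc = 0x47
  'P' = 0x50 → acc = 0x17
  'G' = 0x47 → acc = 0x50
  'L' = 0x4C → acc = 0x1C
  'L' = 0x4C → acc = 0x50
  ',' = 0x2C → acc = 0x7C
  '8' = 0x38 → acc = 0x44
  ',' = 0x2C → acc = 0x68
  '9' = 0x39 → acc = 0x51
  '5' = 0x35 → acc = 0x64
Checksum = 0x64.

64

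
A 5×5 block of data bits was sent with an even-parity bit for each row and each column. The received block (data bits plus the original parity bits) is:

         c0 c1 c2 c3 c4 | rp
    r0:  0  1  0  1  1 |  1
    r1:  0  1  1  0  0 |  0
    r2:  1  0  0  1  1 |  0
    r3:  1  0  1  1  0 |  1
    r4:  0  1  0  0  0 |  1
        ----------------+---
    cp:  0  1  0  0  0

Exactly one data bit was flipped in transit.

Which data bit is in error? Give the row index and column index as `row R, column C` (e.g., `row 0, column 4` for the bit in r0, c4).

Recompute each row's even parity and compare to rp:
  r0: data parity 1, sent rp 1 → ok
  r1: data parity 0, sent rp 0 → ok
  r2: data parity 1, sent rp 0 → mismatch
  r3: data parity 1, sent rp 1 → ok
  r4: data parity 1, sent rp 1 → ok
Recompute each column's even parity and compare to cp:
  c0: data parity 0, sent cp 0 → ok
  c1: data parity 1, sent cp 1 → ok
  c2: data parity 0, sent cp 0 → ok
  c3: data parity 1, sent cp 0 → mismatch
  c4: data parity 0, sent cp 0 → ok
Exactly one row (r2) and one column (c3) fail → the flipped bit is at their intersection.

row 2, column 3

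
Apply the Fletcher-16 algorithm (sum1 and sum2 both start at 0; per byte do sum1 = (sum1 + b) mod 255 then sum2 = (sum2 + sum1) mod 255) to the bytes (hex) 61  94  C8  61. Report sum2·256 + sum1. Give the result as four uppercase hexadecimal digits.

3620

Running sums (mod 255):
  after byte 0 (61): sum1=97, sum2=97
  after byte 1 (94): sum1=245, sum2=87
  after byte 2 (C8): sum1=190, sum2=22
  after byte 3 (61): sum1=32, sum2=54
Checksum = sum2·256 + sum1 = 54·256 + 32 = 13856 = 0x3620.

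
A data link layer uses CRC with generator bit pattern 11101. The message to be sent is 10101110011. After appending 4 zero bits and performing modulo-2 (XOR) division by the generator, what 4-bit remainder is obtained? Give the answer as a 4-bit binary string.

Append 4 zeros: 101011100110000. Divide by 11101 (XOR where the leading bit is 1):
  pos 0: 10101 XOR 11101 = 01000
  pos 1: 10001 XOR 11101 = 01100
  pos 2: 11001 XOR 11101 = 00100
  pos 4: 10000 XOR 11101 = 01101
  pos 5: 11011 XOR 11101 = 00110
  pos 7: 11010 XOR 11101 = 00111
  pos 9: 11100 XOR 11101 = 00001
Remainder (last 4 bits) = 0010. This is the CRC / FCS.

0010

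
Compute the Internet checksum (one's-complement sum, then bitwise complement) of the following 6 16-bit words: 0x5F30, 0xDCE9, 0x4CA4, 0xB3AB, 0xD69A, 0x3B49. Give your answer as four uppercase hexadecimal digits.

B1B1

One's-complement addition (fold any carry out of bit 15 back into bit 0):
  0x5F30 + 0xDCE9 = 0x13C19 → wrap carry → 0x3C1A
  0x3C1A + 0x4CA4 = 0x088BE
  0x88BE + 0xB3AB = 0x13C69 → wrap carry → 0x3C6A
  0x3C6A + 0xD69A = 0x11304 → wrap carry → 0x1305
  0x1305 + 0x3B49 = 0x04E4E
One's-complement sum = 0x4E4E.
Checksum = ~0x4E4E & 0xFFFF = 0xB1B1.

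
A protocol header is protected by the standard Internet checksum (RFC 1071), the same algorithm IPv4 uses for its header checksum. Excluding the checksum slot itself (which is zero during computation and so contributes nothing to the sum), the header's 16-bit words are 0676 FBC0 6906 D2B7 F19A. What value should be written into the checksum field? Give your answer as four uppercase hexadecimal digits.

One's-complement addition (fold any carry out of bit 15 back into bit 0):
  0x0676 + 0xFBC0 = 0x10236 → wrap carry → 0x0237
  0x0237 + 0x6906 = 0x06B3D
  0x6B3D + 0xD2B7 = 0x13DF4 → wrap carry → 0x3DF5
  0x3DF5 + 0xF19A = 0x12F8F → wrap carry → 0x2F90
One's-complement sum = 0x2F90.
Checksum = ~0x2F90 & 0xFFFF = 0xD06F.

D06F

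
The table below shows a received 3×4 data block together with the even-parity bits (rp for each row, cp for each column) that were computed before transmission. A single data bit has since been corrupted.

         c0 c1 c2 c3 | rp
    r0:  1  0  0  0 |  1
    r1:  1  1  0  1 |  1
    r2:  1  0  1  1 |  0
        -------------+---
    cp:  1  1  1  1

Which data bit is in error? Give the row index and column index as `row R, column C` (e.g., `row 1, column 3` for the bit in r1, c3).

row 2, column 3

Recompute each row's even parity and compare to rp:
  r0: data parity 1, sent rp 1 → ok
  r1: data parity 1, sent rp 1 → ok
  r2: data parity 1, sent rp 0 → mismatch
Recompute each column's even parity and compare to cp:
  c0: data parity 1, sent cp 1 → ok
  c1: data parity 1, sent cp 1 → ok
  c2: data parity 1, sent cp 1 → ok
  c3: data parity 0, sent cp 1 → mismatch
Exactly one row (r2) and one column (c3) fail → the flipped bit is at their intersection.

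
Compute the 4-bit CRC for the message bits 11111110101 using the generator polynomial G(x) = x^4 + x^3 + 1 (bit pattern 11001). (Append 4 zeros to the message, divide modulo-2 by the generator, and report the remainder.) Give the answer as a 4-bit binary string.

0011

Append 4 zeros: 111111101010000. Divide by 11001 (XOR where the leading bit is 1):
  pos 0: 11111 XOR 11001 = 00110
  pos 2: 11011 XOR 11001 = 00010
  pos 5: 10010 XOR 11001 = 01011
  pos 6: 10111 XOR 11001 = 01110
  pos 7: 11100 XOR 11001 = 00101
  pos 9: 10100 XOR 11001 = 01101
  pos 10: 11010 XOR 11001 = 00011
Remainder (last 4 bits) = 0011. This is the CRC / FCS.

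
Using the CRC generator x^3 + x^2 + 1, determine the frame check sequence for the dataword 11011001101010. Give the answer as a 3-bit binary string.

Append 3 zeros: 11011001101010000. Divide by 1101 (XOR where the leading bit is 1):
  pos 0: 1101 XOR 1101 = 0000
  pos 4: 1001 XOR 1101 = 0100
  pos 5: 1001 XOR 1101 = 0100
  pos 6: 1000 XOR 1101 = 0101
  pos 7: 1011 XOR 1101 = 0110
  pos 8: 1100 XOR 1101 = 0001
  pos 11: 1100 XOR 1101 = 0001
Remainder (last 3 bits) = 100. This is the CRC / FCS.

100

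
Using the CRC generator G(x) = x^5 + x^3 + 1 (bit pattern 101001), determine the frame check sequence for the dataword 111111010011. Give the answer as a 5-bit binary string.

Append 5 zeros: 11111101001100000. Divide by 101001 (XOR where the leading bit is 1):
  pos 0: 111111 XOR 101001 = 010110
  pos 1: 101100 XOR 101001 = 000101
  pos 4: 101100 XOR 101001 = 000101
  pos 7: 101110 XOR 101001 = 000111
  pos 10: 111000 XOR 101001 = 010001
  pos 11: 100010 XOR 101001 = 001011
Remainder (last 5 bits) = 01011. This is the CRC / FCS.

01011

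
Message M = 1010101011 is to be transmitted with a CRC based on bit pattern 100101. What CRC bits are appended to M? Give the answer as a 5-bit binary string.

00000

Append 5 zeros: 101010101100000. Divide by 100101 (XOR where the leading bit is 1):
  pos 0: 101010 XOR 100101 = 001111
  pos 2: 111110 XOR 100101 = 011011
  pos 3: 110111 XOR 100101 = 010010
  pos 4: 100101 XOR 100101 = 000000
Remainder (last 5 bits) = 00000. This is the CRC / FCS.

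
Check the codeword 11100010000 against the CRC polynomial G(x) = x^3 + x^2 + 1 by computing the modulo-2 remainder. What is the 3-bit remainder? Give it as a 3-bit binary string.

100

Modulo-2 division of 11100010000 by 1101:
  pos 0: 1110 XOR 1101 = 0011
  pos 2: 1100 XOR 1101 = 0001
  pos 5: 1100 XOR 1101 = 0001
Remainder = 100 (nonzero — an error is detected).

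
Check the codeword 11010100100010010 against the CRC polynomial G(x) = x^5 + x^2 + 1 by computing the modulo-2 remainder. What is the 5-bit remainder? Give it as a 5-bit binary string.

00000

Modulo-2 division of 11010100100010010 by 100101:
  pos 0: 110101 XOR 100101 = 010000
  pos 1: 100000 XOR 100101 = 000101
  pos 4: 101010 XOR 100101 = 001111
  pos 6: 111100 XOR 100101 = 011001
  pos 7: 110011 XOR 100101 = 010110
  pos 8: 101100 XOR 100101 = 001001
  pos 10: 100101 XOR 100101 = 000000
Remainder = 00000 (zero — the frame passes the CRC check).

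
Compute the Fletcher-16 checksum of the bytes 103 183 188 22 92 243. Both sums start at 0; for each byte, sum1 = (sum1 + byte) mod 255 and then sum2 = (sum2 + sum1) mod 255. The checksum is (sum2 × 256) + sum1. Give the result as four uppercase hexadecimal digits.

E442

Running sums (mod 255):
  after byte 0 (103): sum1=103, sum2=103
  after byte 1 (183): sum1=31, sum2=134
  after byte 2 (188): sum1=219, sum2=98
  after byte 3 (22): sum1=241, sum2=84
  after byte 4 (92): sum1=78, sum2=162
  after byte 5 (243): sum1=66, sum2=228
Checksum = sum2·256 + sum1 = 228·256 + 66 = 58434 = 0xE442.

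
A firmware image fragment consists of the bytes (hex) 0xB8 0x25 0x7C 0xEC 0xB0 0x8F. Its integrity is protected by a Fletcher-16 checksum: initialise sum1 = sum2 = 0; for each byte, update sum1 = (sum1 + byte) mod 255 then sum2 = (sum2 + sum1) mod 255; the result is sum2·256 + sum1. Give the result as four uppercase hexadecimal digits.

Running sums (mod 255):
  after byte 0 (0xB8): sum1=184, sum2=184
  after byte 1 (0x25): sum1=221, sum2=150
  after byte 2 (0x7C): sum1=90, sum2=240
  after byte 3 (0xEC): sum1=71, sum2=56
  after byte 4 (0xB0): sum1=247, sum2=48
  after byte 5 (0x8F): sum1=135, sum2=183
Checksum = sum2·256 + sum1 = 183·256 + 135 = 46983 = 0xB787.

B787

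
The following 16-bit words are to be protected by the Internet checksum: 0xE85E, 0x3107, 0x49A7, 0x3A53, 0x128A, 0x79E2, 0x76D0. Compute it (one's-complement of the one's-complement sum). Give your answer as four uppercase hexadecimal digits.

5F62

One's-complement addition (fold any carry out of bit 15 back into bit 0):
  0xE85E + 0x3107 = 0x11965 → wrap carry → 0x1966
  0x1966 + 0x49A7 = 0x0630D
  0x630D + 0x3A53 = 0x09D60
  0x9D60 + 0x128A = 0x0AFEA
  0xAFEA + 0x79E2 = 0x129CC → wrap carry → 0x29CD
  0x29CD + 0x76D0 = 0x0A09D
One's-complement sum = 0xA09D.
Checksum = ~0xA09D & 0xFFFF = 0x5F62.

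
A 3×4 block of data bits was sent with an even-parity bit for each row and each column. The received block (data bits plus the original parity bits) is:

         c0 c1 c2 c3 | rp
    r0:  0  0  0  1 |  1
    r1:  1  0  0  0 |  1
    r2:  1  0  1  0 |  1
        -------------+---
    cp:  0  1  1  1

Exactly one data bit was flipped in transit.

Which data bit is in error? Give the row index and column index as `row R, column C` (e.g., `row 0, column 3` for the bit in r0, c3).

Recompute each row's even parity and compare to rp:
  r0: data parity 1, sent rp 1 → ok
  r1: data parity 1, sent rp 1 → ok
  r2: data parity 0, sent rp 1 → mismatch
Recompute each column's even parity and compare to cp:
  c0: data parity 0, sent cp 0 → ok
  c1: data parity 0, sent cp 1 → mismatch
  c2: data parity 1, sent cp 1 → ok
  c3: data parity 1, sent cp 1 → ok
Exactly one row (r2) and one column (c1) fail → the flipped bit is at their intersection.

row 2, column 1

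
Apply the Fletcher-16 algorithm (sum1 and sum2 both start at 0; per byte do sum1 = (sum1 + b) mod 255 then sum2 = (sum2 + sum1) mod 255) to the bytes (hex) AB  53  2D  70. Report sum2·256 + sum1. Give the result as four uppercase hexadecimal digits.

Running sums (mod 255):
  after byte 0 (AB): sum1=171, sum2=171
  after byte 1 (53): sum1=254, sum2=170
  after byte 2 (2D): sum1=44, sum2=214
  after byte 3 (70): sum1=156, sum2=115
Checksum = sum2·256 + sum1 = 115·256 + 156 = 29596 = 0x739C.

739C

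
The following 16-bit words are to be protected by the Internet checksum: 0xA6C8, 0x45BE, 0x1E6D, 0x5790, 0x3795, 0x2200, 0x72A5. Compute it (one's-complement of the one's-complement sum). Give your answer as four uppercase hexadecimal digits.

D140

One's-complement addition (fold any carry out of bit 15 back into bit 0):
  0xA6C8 + 0x45BE = 0x0EC86
  0xEC86 + 0x1E6D = 0x10AF3 → wrap carry → 0x0AF4
  0x0AF4 + 0x5790 = 0x06284
  0x6284 + 0x3795 = 0x09A19
  0x9A19 + 0x2200 = 0x0BC19
  0xBC19 + 0x72A5 = 0x12EBE → wrap carry → 0x2EBF
One's-complement sum = 0x2EBF.
Checksum = ~0x2EBF & 0xFFFF = 0xD140.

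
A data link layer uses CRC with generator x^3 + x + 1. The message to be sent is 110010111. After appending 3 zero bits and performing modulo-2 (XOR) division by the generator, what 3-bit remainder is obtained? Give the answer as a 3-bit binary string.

Append 3 zeros: 110010111000. Divide by 1011 (XOR where the leading bit is 1):
  pos 0: 1100 XOR 1011 = 0111
  pos 1: 1111 XOR 1011 = 0100
  pos 2: 1000 XOR 1011 = 0011
  pos 4: 1111 XOR 1011 = 0100
  pos 5: 1001 XOR 1011 = 0010
  pos 7: 1000 XOR 1011 = 0011
Remainder (last 3 bits) = 110. This is the CRC / FCS.

110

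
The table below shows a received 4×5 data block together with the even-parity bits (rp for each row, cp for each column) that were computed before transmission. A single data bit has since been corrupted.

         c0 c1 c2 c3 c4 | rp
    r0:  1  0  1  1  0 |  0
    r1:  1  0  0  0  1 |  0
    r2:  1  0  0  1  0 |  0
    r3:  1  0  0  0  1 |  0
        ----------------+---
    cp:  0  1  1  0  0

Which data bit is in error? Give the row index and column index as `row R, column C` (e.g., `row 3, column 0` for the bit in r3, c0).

Recompute each row's even parity and compare to rp:
  r0: data parity 1, sent rp 0 → mismatch
  r1: data parity 0, sent rp 0 → ok
  r2: data parity 0, sent rp 0 → ok
  r3: data parity 0, sent rp 0 → ok
Recompute each column's even parity and compare to cp:
  c0: data parity 0, sent cp 0 → ok
  c1: data parity 0, sent cp 1 → mismatch
  c2: data parity 1, sent cp 1 → ok
  c3: data parity 0, sent cp 0 → ok
  c4: data parity 0, sent cp 0 → ok
Exactly one row (r0) and one column (c1) fail → the flipped bit is at their intersection.

row 0, column 1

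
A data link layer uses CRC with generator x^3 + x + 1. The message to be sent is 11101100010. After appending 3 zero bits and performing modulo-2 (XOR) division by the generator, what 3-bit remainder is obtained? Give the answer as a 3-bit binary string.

100

Append 3 zeros: 11101100010000. Divide by 1011 (XOR where the leading bit is 1):
  pos 0: 1110 XOR 1011 = 0101
  pos 1: 1011 XOR 1011 = 0000
  pos 5: 1000 XOR 1011 = 0011
  pos 7: 1110 XOR 1011 = 0101
  pos 8: 1010 XOR 1011 = 0001
Remainder (last 3 bits) = 100. This is the CRC / FCS.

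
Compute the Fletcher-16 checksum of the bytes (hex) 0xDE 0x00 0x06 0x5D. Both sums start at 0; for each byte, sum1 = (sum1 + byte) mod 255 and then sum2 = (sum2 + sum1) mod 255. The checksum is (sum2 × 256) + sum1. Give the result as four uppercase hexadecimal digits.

E442

Running sums (mod 255):
  after byte 0 (0xDE): sum1=222, sum2=222
  after byte 1 (0x00): sum1=222, sum2=189
  after byte 2 (0x06): sum1=228, sum2=162
  after byte 3 (0x5D): sum1=66, sum2=228
Checksum = sum2·256 + sum1 = 228·256 + 66 = 58434 = 0xE442.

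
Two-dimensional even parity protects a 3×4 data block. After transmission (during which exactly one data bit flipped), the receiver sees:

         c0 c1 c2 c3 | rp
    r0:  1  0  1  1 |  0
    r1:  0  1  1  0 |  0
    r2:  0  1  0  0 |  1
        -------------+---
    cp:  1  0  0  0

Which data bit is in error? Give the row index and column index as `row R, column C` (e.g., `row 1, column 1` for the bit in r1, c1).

Recompute each row's even parity and compare to rp:
  r0: data parity 1, sent rp 0 → mismatch
  r1: data parity 0, sent rp 0 → ok
  r2: data parity 1, sent rp 1 → ok
Recompute each column's even parity and compare to cp:
  c0: data parity 1, sent cp 1 → ok
  c1: data parity 0, sent cp 0 → ok
  c2: data parity 0, sent cp 0 → ok
  c3: data parity 1, sent cp 0 → mismatch
Exactly one row (r0) and one column (c3) fail → the flipped bit is at their intersection.

row 0, column 3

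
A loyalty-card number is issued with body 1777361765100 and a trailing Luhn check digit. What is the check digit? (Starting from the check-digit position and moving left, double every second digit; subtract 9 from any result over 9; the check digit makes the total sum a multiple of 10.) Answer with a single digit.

8

Partial digits right→left: 0 0 1 5 6 7 1 6 3 7 7 7 1
Double every second digit counting from the check-digit position (so the 1st, 3rd, 5th, ... of the partial from the right).
  doubled (with −9 where >9): 0 2 3 2 6 5 2 → sum 20
  kept as-is: 0 5 7 6 7 7 → sum 32
Total = 20 + 32 = 52.
Check digit = (10 − (52 mod 10)) mod 10 = 8.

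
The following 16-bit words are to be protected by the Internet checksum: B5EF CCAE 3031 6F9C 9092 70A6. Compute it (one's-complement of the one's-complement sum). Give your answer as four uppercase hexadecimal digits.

DC5A

One's-complement addition (fold any carry out of bit 15 back into bit 0):
  0xB5EF + 0xCCAE = 0x1829D → wrap carry → 0x829E
  0x829E + 0x3031 = 0x0B2CF
  0xB2CF + 0x6F9C = 0x1226B → wrap carry → 0x226C
  0x226C + 0x9092 = 0x0B2FE
  0xB2FE + 0x70A6 = 0x123A4 → wrap carry → 0x23A5
One's-complement sum = 0x23A5.
Checksum = ~0x23A5 & 0xFFFF = 0xDC5A.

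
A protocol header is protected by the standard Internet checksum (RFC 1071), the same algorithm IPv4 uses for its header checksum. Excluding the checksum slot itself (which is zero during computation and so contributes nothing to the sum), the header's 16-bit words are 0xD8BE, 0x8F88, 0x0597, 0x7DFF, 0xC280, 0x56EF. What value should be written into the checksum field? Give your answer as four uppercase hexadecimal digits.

FAB1

One's-complement addition (fold any carry out of bit 15 back into bit 0):
  0xD8BE + 0x8F88 = 0x16846 → wrap carry → 0x6847
  0x6847 + 0x0597 = 0x06DDE
  0x6DDE + 0x7DFF = 0x0EBDD
  0xEBDD + 0xC280 = 0x1AE5D → wrap carry → 0xAE5E
  0xAE5E + 0x56EF = 0x1054D → wrap carry → 0x054E
One's-complement sum = 0x054E.
Checksum = ~0x054E & 0xFFFF = 0xFAB1.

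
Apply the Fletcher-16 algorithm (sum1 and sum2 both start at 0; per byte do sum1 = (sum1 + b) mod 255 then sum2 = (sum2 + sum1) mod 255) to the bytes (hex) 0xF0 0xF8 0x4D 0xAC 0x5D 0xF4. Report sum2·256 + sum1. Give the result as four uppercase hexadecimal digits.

Running sums (mod 255):
  after byte 0 (0xF0): sum1=240, sum2=240
  after byte 1 (0xF8): sum1=233, sum2=218
  after byte 2 (0x4D): sum1=55, sum2=18
  after byte 3 (0xAC): sum1=227, sum2=245
  after byte 4 (0x5D): sum1=65, sum2=55
  after byte 5 (0xF4): sum1=54, sum2=109
Checksum = sum2·256 + sum1 = 109·256 + 54 = 27958 = 0x6D36.

6D36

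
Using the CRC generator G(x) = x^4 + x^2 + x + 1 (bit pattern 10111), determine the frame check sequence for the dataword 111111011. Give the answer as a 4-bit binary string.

Append 4 zeros: 1111110110000. Divide by 10111 (XOR where the leading bit is 1):
  pos 0: 11111 XOR 10111 = 01000
  pos 1: 10001 XOR 10111 = 00110
  pos 3: 11001 XOR 10111 = 01110
  pos 4: 11101 XOR 10111 = 01010
  pos 5: 10100 XOR 10111 = 00011
  pos 8: 11000 XOR 10111 = 01111
Remainder (last 4 bits) = 1111. This is the CRC / FCS.

1111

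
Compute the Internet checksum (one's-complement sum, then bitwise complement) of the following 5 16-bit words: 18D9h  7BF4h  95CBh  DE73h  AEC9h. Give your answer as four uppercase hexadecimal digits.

4829

One's-complement addition (fold any carry out of bit 15 back into bit 0):
  0x18D9 + 0x7BF4 = 0x094CD
  0x94CD + 0x95CB = 0x12A98 → wrap carry → 0x2A99
  0x2A99 + 0xDE73 = 0x1090C → wrap carry → 0x090D
  0x090D + 0xAEC9 = 0x0B7D6
One's-complement sum = 0xB7D6.
Checksum = ~0xB7D6 & 0xFFFF = 0x4829.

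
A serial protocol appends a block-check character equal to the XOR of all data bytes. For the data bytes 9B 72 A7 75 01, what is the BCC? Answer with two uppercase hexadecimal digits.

3A

XOR the bytes together:
  start with 0x9B
  0x9B ⊕ 0x72 = 0xE9
  0xE9 ⊕ 0xA7 = 0x4E
  0x4E ⊕ 0x75 = 0x3B
  0x3B ⊕ 0x01 = 0x3A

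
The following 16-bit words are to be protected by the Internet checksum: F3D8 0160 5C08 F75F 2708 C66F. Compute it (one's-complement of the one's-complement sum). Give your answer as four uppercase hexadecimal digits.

One's-complement addition (fold any carry out of bit 15 back into bit 0):
  0xF3D8 + 0x0160 = 0x0F538
  0xF538 + 0x5C08 = 0x15140 → wrap carry → 0x5141
  0x5141 + 0xF75F = 0x148A0 → wrap carry → 0x48A1
  0x48A1 + 0x2708 = 0x06FA9
  0x6FA9 + 0xC66F = 0x13618 → wrap carry → 0x3619
One's-complement sum = 0x3619.
Checksum = ~0x3619 & 0xFFFF = 0xC9E6.

C9E6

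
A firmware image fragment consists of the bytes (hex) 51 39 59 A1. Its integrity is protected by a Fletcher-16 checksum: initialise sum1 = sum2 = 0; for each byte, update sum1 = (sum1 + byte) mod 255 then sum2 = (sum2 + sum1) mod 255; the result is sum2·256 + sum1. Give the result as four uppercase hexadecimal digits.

4585

Running sums (mod 255):
  after byte 0 (51): sum1=81, sum2=81
  after byte 1 (39): sum1=138, sum2=219
  after byte 2 (59): sum1=227, sum2=191
  after byte 3 (A1): sum1=133, sum2=69
Checksum = sum2·256 + sum1 = 69·256 + 133 = 17797 = 0x4585.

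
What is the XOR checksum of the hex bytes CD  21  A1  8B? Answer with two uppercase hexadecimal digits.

C6

XOR the bytes together:
  start with 0xCD
  0xCD ⊕ 0x21 = 0xEC
  0xEC ⊕ 0xA1 = 0x4D
  0x4D ⊕ 0x8B = 0xC6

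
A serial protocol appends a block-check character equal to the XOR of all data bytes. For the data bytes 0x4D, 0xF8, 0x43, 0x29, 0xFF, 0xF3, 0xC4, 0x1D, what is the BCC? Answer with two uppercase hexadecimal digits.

XOR the bytes together:
  start with 0x4D
  0x4D ⊕ 0xF8 = 0xB5
  0xB5 ⊕ 0x43 = 0xF6
  0xF6 ⊕ 0x29 = 0xDF
  0xDF ⊕ 0xFF = 0x20
  0x20 ⊕ 0xF3 = 0xD3
  0xD3 ⊕ 0xC4 = 0x17
  0x17 ⊕ 0x1D = 0x0A

0A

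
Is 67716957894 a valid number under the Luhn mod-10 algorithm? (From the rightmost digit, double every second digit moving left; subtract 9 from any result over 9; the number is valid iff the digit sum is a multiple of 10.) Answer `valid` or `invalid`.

invalid

From the right, keep odd positions and double even positions (subtract 9 from any doubled value over 9):
  doubled (positions 2,4,...): 9 5 9 2 5 → sum 30
  kept (positions 1,3,...): 4 8 5 6 7 6 → sum 36
Total = 66.
66 mod 10 = 6, so the number is invalid.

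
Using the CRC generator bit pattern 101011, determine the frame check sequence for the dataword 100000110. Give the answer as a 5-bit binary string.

Append 5 zeros: 10000011000000. Divide by 101011 (XOR where the leading bit is 1):
  pos 0: 100000 XOR 101011 = 001011
  pos 2: 101111 XOR 101011 = 000100
  pos 5: 100000 XOR 101011 = 001011
  pos 7: 101100 XOR 101011 = 000111
Remainder (last 5 bits) = 01110. This is the CRC / FCS.

01110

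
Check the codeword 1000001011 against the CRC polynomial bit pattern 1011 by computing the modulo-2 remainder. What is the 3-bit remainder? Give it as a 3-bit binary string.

100

Modulo-2 division of 1000001011 by 1011:
  pos 0: 1000 XOR 1011 = 0011
  pos 2: 1100 XOR 1011 = 0111
  pos 3: 1111 XOR 1011 = 0100
  pos 4: 1000 XOR 1011 = 0011
  pos 6: 1111 XOR 1011 = 0100
Remainder = 100 (nonzero — an error is detected).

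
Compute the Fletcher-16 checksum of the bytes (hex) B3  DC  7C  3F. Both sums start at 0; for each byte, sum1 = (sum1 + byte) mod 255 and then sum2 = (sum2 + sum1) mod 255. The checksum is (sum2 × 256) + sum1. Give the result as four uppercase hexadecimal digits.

Running sums (mod 255):
  after byte 0 (B3): sum1=179, sum2=179
  after byte 1 (DC): sum1=144, sum2=68
  after byte 2 (7C): sum1=13, sum2=81
  after byte 3 (3F): sum1=76, sum2=157
Checksum = sum2·256 + sum1 = 157·256 + 76 = 40268 = 0x9D4C.

9D4C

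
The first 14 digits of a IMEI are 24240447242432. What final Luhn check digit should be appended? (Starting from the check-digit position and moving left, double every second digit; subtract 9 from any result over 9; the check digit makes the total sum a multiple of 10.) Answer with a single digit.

6

Partial digits right→left: 2 3 4 2 4 2 7 4 4 0 4 2 4 2
Double every second digit counting from the check-digit position (so the 1st, 3rd, 5th, ... of the partial from the right).
  doubled (with −9 where >9): 4 8 8 5 8 8 8 → sum 49
  kept as-is: 3 2 2 4 0 2 2 → sum 15
Total = 49 + 15 = 64.
Check digit = (10 − (64 mod 10)) mod 10 = 6.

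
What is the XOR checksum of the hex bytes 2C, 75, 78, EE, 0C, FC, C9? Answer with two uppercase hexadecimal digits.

F6

XOR the bytes together:
  start with 0x2C
  0x2C ⊕ 0x75 = 0x59
  0x59 ⊕ 0x78 = 0x21
  0x21 ⊕ 0xEE = 0xCF
  0xCF ⊕ 0x0C = 0xC3
  0xC3 ⊕ 0xFC = 0x3F
  0x3F ⊕ 0xC9 = 0xF6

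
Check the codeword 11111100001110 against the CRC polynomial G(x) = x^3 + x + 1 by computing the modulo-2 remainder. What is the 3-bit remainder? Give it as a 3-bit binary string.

100

Modulo-2 division of 11111100001110 by 1011:
  pos 0: 1111 XOR 1011 = 0100
  pos 1: 1001 XOR 1011 = 0010
  pos 3: 1010 XOR 1011 = 0001
  pos 6: 1000 XOR 1011 = 0011
  pos 8: 1111 XOR 1011 = 0100
  pos 9: 1001 XOR 1011 = 0010
Remainder = 100 (nonzero — an error is detected).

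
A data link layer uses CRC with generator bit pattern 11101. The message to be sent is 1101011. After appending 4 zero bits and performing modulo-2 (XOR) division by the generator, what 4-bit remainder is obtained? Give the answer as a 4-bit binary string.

0111

Append 4 zeros: 11010110000. Divide by 11101 (XOR where the leading bit is 1):
  pos 0: 11010 XOR 11101 = 00111
  pos 2: 11111 XOR 11101 = 00010
  pos 5: 10000 XOR 11101 = 01101
  pos 6: 11010 XOR 11101 = 00111
Remainder (last 4 bits) = 0111. This is the CRC / FCS.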